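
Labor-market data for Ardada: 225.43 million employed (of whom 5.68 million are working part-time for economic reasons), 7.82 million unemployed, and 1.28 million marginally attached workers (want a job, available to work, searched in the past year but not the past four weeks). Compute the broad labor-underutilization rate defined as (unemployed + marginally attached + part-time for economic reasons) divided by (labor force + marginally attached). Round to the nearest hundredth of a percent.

Broad underutilization rate ≈ 6.30%.

Labor force = 225.43 + 7.82 = 233.25 million.
Numerator = 7.82 + 1.28 + 5.68 = 14.78 million.
Denominator = 233.25 + 1.28 = 234.53 million.
Broad rate = 14.78 / 234.53 = 6.30%.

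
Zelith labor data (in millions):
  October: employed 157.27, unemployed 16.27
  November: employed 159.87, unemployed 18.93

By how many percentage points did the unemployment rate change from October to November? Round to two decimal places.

October: labor force = 157.27 + 16.27 = 173.54; u = 16.27/173.54 = 9.38%.
November: labor force = 159.87 + 18.93 = 178.80; u = 18.93/178.80 = 10.59%.
Change = 10.59% − 9.38% = +1.21 pp.

The unemployment rate changed by +1.21 percentage points.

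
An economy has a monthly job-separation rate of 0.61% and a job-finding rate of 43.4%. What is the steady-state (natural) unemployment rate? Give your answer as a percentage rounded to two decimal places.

At steady state the flows balance: s·E = f·U, so U/(E+U) = s/(s+f).
u* = 0.61 / (0.61 + 43.4) = 0.61 / 44.01 = 1.39%.

Steady-state unemployment rate ≈ 1.39%.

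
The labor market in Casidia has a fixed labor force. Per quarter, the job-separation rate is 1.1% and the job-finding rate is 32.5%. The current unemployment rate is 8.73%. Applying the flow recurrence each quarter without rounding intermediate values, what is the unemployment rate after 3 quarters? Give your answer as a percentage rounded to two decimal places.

Unemployment rate after three quarters ≈ 4.87%.

With a fixed labor force, u_{t+1} = u_t + s·(1−u_t) − f·u_t = u_t·(1−s−f) + s.
Here 1−s−f = 0.664 and s = 0.011.
u_1 = 0.087300 × 0.664 + 0.011 = 0.068967.
u_2 = 0.068967 × 0.664 + 0.011 = 0.056794.
u_3 = 0.056794 × 0.664 + 0.011 = 0.048711.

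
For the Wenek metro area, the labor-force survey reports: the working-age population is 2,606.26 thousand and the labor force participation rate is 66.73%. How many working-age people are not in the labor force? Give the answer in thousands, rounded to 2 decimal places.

About 867.10 thousand are not in the labor force.

Share not in the labor force = 1 − 0.6673 = 0.3327.
Not in labor force = 0.3327 × 2,606.26 ≈ 867.10 thousand.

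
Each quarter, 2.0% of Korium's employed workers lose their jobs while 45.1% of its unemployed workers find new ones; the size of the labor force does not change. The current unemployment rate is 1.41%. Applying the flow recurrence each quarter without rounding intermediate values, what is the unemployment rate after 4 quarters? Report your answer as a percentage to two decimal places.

Unemployment rate after four quarters ≈ 4.02%.

With a fixed labor force, u_{t+1} = u_t + s·(1−u_t) − f·u_t = u_t·(1−s−f) + s.
Here 1−s−f = 0.529 and s = 0.020.
u_1 = 0.014100 × 0.529 + 0.020 = 0.027459.
u_2 = 0.027459 × 0.529 + 0.020 = 0.034526.
u_3 = 0.034526 × 0.529 + 0.020 = 0.038264.
u_4 = 0.038264 × 0.529 + 0.020 = 0.040242.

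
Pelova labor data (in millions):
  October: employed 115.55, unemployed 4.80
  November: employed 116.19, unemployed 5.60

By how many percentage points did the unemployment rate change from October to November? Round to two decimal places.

The unemployment rate changed by +0.61 percentage points.

October: labor force = 115.55 + 4.80 = 120.35; u = 4.80/120.35 = 3.99%.
November: labor force = 116.19 + 5.60 = 121.79; u = 5.60/121.79 = 4.60%.
Change = 4.60% − 3.99% = +0.61 pp.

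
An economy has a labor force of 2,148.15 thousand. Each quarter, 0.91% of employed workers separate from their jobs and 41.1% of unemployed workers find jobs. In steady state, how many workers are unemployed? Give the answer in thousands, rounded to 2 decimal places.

Steady-state unemployment rate u* = s/(s+f) = 0.91/(0.91+41.1) = 0.021662.
Unemployed = u* × labor force = 0.021662 × 2,148.15 ≈ 46.53 thousand.

About 46.53 thousand are unemployed in steady state.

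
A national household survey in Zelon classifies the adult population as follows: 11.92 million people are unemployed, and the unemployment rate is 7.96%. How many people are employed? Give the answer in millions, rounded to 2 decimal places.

Labor force = U / u = 11.92 / 0.0796 ≈ 149.75 million.
Employed = labor force − unemployed = 149.75 − 11.92 = 137.83 million.

About 137.83 million are employed.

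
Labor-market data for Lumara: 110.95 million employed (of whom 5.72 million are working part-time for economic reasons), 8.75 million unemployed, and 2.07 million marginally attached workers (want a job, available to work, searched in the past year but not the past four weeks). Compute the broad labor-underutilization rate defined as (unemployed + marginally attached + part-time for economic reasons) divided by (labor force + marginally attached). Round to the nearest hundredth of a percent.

Broad underutilization rate ≈ 13.58%.

Labor force = 110.95 + 8.75 = 119.70 million.
Numerator = 8.75 + 2.07 + 5.72 = 16.54 million.
Denominator = 119.70 + 2.07 = 121.77 million.
Broad rate = 16.54 / 121.77 = 13.58%.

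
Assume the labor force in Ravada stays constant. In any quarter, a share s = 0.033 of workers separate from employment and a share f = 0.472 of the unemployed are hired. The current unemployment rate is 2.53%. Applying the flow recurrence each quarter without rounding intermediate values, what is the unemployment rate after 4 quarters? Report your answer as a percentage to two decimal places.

With a fixed labor force, u_{t+1} = u_t + s·(1−u_t) − f·u_t = u_t·(1−s−f) + s.
Here 1−s−f = 0.495 and s = 0.033.
u_1 = 0.025300 × 0.495 + 0.033 = 0.045524.
u_2 = 0.045524 × 0.495 + 0.033 = 0.055534.
u_3 = 0.055534 × 0.495 + 0.033 = 0.060489.
u_4 = 0.060489 × 0.495 + 0.033 = 0.062942.

Unemployment rate after four quarters ≈ 6.29%.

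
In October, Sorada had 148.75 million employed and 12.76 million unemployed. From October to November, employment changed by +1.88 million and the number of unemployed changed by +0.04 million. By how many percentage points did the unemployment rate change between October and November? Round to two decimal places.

The unemployment rate changed by −0.07 percentage points.

October: labor force = 148.75 + 12.76 = 161.51; u = 12.76/161.51 = 7.90%.
November: labor force = 150.63 + 12.80 = 163.43; u = 12.80/163.43 = 7.83%.
Change = 7.83% − 7.90% = −0.07 pp.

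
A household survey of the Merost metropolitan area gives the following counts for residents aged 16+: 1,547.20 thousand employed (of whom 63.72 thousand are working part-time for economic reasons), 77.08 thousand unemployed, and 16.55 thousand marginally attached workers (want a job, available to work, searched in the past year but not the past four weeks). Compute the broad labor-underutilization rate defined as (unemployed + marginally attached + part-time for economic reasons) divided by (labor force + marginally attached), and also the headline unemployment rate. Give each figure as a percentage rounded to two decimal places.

Broad underutilization rate ≈ 9.59%; headline unemployment rate ≈ 4.75%.

Labor force = 1,547.20 + 77.08 = 1,624.28 thousand.
Numerator = 77.08 + 16.55 + 63.72 = 157.35 thousand.
Denominator = 1,624.28 + 16.55 = 1,640.83 thousand.
Broad rate = 157.35 / 1,640.83 = 9.59%.
Headline unemployment rate = 77.08 / 1,624.28 = 4.75%.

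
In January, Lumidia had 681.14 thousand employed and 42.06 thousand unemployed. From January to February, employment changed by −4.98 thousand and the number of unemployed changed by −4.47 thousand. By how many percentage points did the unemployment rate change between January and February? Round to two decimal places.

The unemployment rate changed by −0.55 percentage points.

January: labor force = 681.14 + 42.06 = 723.20; u = 42.06/723.20 = 5.82%.
February: labor force = 676.16 + 37.59 = 713.75; u = 37.59/713.75 = 5.27%.
Change = 5.27% − 5.82% = −0.55 pp.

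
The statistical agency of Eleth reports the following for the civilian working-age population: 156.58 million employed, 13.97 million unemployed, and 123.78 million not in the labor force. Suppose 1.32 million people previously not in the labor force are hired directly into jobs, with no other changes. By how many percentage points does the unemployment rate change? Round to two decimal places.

Initially, labor force = 156.58 + 13.97 = 170.55 million, so u = 13.97/170.55 = 8.19%.
After the change, employed and labor force both rise by 1.32; unemployed unchanged → E = 157.90, U = 13.97, labor force = 171.87 million.
New unemployment rate = 13.97 / 171.87 = 8.13%.
Change = 8.13% − 8.19% = −0.06 percentage points.

The unemployment rate changes by −0.06 percentage points.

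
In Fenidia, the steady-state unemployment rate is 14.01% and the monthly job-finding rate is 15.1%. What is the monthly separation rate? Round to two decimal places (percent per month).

From u* = s/(s+f): s = u·f/(1−u).
s = 0.1401 × 15.1 / (1 − 0.1401) = 2.1155 / 0.8599 ≈ 2.46% per month.

Separation rate ≈ 2.46% per month.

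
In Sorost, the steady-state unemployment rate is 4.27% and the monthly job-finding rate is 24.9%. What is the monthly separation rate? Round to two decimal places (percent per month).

Separation rate ≈ 1.11% per month.

From u* = s/(s+f): s = u·f/(1−u).
s = 0.0427 × 24.9 / (1 − 0.0427) = 1.0632 / 0.9573 ≈ 1.11% per month.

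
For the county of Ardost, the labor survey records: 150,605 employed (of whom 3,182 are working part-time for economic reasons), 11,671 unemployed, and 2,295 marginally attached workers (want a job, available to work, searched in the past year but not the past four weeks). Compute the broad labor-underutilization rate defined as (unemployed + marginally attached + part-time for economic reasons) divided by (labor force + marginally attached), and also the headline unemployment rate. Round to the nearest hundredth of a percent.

Labor force = 150,605 + 11,671 = 162,276.
Numerator = 11,671 + 2,295 + 3,182 = 17,148.
Denominator = 162,276 + 2,295 = 164,571.
Broad rate = 17,148 / 164,571 = 10.42%.
Headline unemployment rate = 11,671 / 162,276 = 7.19%.

Broad underutilization rate ≈ 10.42%; headline unemployment rate ≈ 7.19%.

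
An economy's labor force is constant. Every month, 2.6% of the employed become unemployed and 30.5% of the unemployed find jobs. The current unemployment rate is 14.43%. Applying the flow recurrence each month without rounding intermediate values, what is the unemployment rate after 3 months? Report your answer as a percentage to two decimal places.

With a fixed labor force, u_{t+1} = u_t + s·(1−u_t) − f·u_t = u_t·(1−s−f) + s.
Here 1−s−f = 0.669 and s = 0.026.
u_1 = 0.144300 × 0.669 + 0.026 = 0.122537.
u_2 = 0.122537 × 0.669 + 0.026 = 0.107977.
u_3 = 0.107977 × 0.669 + 0.026 = 0.098237.

Unemployment rate after three months ≈ 9.82%.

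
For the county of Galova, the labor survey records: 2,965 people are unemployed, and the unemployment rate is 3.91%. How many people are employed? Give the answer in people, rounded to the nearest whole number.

Labor force = U / u = 2,965 / 0.0391 ≈ 75,831.
Employed = labor force − unemployed = 75,831 − 2,965 = 72,866.

About 72,866 are employed.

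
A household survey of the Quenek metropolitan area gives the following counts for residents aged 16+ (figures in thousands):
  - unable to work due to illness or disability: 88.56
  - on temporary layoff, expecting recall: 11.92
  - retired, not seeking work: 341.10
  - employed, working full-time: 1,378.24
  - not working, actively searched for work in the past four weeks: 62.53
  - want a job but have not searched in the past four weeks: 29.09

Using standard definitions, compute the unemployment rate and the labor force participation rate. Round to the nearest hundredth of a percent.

Employed = 1,378.24 thousand.
Unemployed = 11.92 + 62.53 = 74.45 thousand (jobless and actively searching, or on temporary layoff).
Labor force = 1,378.24 + 74.45 = 1,452.69 thousand.
Not in labor force = 88.56 + 341.10 + 29.09 = 458.75 thousand (those not working and not actively searching are outside the labor force — including those who want a job but have given up searching).
Civilian working-age population = 1,452.69 + 458.75 = 1,911.44 thousand.
Unemployment rate = 74.45 / 1,452.69 = 5.12%.
Labor force participation rate = 1,452.69 / 1,911.44 = 76.00%.

Unemployment rate ≈ 5.12%; labor force participation rate ≈ 76.00%.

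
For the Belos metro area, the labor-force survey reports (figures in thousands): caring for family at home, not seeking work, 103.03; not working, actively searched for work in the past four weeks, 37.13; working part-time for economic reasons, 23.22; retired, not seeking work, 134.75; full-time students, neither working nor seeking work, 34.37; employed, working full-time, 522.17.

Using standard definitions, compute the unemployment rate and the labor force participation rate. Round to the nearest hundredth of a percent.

Unemployment rate ≈ 6.37%; labor force participation rate ≈ 68.16%.

Employed = 23.22 + 522.17 = 545.39 thousand (anyone who worked, including part-time for economic reasons, counts as employed).
Unemployed = 37.13 thousand.
Labor force = 545.39 + 37.13 = 582.52 thousand.
Not in labor force = 103.03 + 134.75 + 34.37 = 272.15 thousand (those not working and not actively searching are outside the labor force).
Civilian working-age population = 582.52 + 272.15 = 854.67 thousand.
Unemployment rate = 37.13 / 582.52 = 6.37%.
Labor force participation rate = 582.52 / 854.67 = 68.16%.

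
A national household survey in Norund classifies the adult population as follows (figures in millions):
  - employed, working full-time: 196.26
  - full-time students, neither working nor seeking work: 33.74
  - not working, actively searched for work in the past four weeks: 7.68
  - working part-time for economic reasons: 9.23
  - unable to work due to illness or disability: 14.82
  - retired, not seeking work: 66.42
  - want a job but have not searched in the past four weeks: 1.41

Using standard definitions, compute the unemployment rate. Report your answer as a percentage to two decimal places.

Unemployment rate ≈ 3.60%.

Employed = 196.26 + 9.23 = 205.49 million (anyone who worked, including part-time for economic reasons, counts as employed).
Unemployed = 7.68 million.
Labor force = 205.49 + 7.68 = 213.17 million.
Unemployment rate = 7.68 / 213.17 = 3.60%.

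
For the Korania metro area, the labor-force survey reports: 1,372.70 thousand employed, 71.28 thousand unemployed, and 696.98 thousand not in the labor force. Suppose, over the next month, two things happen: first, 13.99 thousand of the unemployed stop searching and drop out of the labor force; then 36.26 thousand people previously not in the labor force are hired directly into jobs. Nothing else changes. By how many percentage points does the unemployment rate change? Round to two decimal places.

The unemployment rate changes by −1.03 percentage points.

Initially, labor force = 1,372.70 + 71.28 = 1,443.98 thousand, so u = 71.28/1,443.98 = 4.94%.
After the first change, unemployed and labor force both fall by 13.99 → E = 1,372.70, U = 57.29, labor force = 1,429.99 thousand.
After the second change, employed and labor force both rise by 36.26; unemployed unchanged → E = 1,408.96, U = 57.29, labor force = 1,466.25 thousand.
New unemployment rate = 57.29 / 1,466.25 = 3.91%.
Change = 3.91% − 4.94% = −1.03 percentage points.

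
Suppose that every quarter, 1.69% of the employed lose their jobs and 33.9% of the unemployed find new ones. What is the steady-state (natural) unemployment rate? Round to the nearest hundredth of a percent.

Steady-state unemployment rate ≈ 4.75%.

At steady state the flows balance: s·E = f·U, so U/(E+U) = s/(s+f).
u* = 1.69 / (1.69 + 33.9) = 1.69 / 35.59 = 4.75%.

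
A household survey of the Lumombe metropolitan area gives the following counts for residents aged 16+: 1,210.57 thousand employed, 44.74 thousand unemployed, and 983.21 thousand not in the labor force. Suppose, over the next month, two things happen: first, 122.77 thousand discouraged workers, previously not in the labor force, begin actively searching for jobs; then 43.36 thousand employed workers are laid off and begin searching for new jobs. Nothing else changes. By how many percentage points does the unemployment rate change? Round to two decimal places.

Initially, labor force = 1,210.57 + 44.74 = 1,255.31 thousand, so u = 44.74/1,255.31 = 3.56%.
After the first change, unemployed and labor force both rise by 122.77 → E = 1,210.57, U = 167.51, labor force = 1,378.08 thousand.
After the second change, employed falls and unemployed rises by 43.36; labor force unchanged → E = 1,167.21, U = 210.87, labor force = 1,378.08 thousand.
New unemployment rate = 210.87 / 1,378.08 = 15.30%.
Change = 15.30% − 3.56% = +11.74 percentage points.

The unemployment rate changes by +11.74 percentage points.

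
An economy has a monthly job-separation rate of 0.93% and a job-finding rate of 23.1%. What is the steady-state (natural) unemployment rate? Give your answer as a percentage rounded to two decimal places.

At steady state the flows balance: s·E = f·U, so U/(E+U) = s/(s+f).
u* = 0.93 / (0.93 + 23.1) = 0.93 / 24.03 = 3.87%.

Steady-state unemployment rate ≈ 3.87%.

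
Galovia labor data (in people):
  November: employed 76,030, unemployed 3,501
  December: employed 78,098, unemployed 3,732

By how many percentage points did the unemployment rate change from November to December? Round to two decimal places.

November: labor force = 76,030 + 3,501 = 79,531; u = 3,501/79,531 = 4.40%.
December: labor force = 78,098 + 3,732 = 81,830; u = 3,732/81,830 = 4.56%.
Change = 4.56% − 4.40% = +0.16 pp.

The unemployment rate changed by +0.16 percentage points.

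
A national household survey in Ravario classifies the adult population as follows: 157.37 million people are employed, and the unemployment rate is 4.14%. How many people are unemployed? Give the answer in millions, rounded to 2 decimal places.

About 6.80 million are unemployed.

Let U be the number unemployed. The labor force is E + U, and U/(E+U) = 0.0414.
So U = 0.0414 × 157.37 / (1 − 0.0414) = 6.5151 / 0.9586 ≈ 6.80 million.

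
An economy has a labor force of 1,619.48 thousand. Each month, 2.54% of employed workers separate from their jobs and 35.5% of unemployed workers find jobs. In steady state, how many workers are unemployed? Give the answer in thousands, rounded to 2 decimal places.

Steady-state unemployment rate u* = s/(s+f) = 2.54/(2.54+35.5) = 0.066772.
Unemployed = u* × labor force = 0.066772 × 1,619.48 ≈ 108.14 thousand.

About 108.14 thousand are unemployed in steady state.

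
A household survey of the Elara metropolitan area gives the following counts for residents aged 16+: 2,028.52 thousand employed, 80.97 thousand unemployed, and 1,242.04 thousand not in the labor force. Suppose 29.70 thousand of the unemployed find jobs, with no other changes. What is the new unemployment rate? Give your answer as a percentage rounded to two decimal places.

Initially, labor force = 2,028.52 + 80.97 = 2,109.49 thousand, so u = 80.97/2,109.49 = 3.84%.
After the change, unemployed falls and employed rises by 29.70; labor force unchanged → E = 2,058.22, U = 51.27, labor force = 2,109.49 thousand.
New unemployment rate = 51.27 / 2,109.49 = 2.43%.

New unemployment rate ≈ 2.43%.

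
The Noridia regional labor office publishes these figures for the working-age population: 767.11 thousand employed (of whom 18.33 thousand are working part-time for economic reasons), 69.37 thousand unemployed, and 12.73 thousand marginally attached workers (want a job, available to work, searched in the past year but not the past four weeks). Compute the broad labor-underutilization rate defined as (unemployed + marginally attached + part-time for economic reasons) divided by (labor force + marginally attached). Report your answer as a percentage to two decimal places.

Labor force = 767.11 + 69.37 = 836.48 thousand.
Numerator = 69.37 + 12.73 + 18.33 = 100.43 thousand.
Denominator = 836.48 + 12.73 = 849.21 thousand.
Broad rate = 100.43 / 849.21 = 11.83%.

Broad underutilization rate ≈ 11.83%.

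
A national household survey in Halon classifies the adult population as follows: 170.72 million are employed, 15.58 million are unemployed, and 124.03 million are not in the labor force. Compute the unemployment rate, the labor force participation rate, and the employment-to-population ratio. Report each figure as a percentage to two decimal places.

Unemployment rate ≈ 8.36%; labor force participation rate ≈ 60.03%; employment-population ratio ≈ 55.01%.

Labor force = employed + unemployed = 170.72 + 15.58 = 186.30 million.
Working-age population = 186.30 + 124.03 = 310.33 million.
Unemployment rate = 15.58 / 186.30 = 8.36%.
Labor force participation rate = 186.30 / 310.33 = 60.03%.
Employment-population ratio = 170.72 / 310.33 = 55.01%.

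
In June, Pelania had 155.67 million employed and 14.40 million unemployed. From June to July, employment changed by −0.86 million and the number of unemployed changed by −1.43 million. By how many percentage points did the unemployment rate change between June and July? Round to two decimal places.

June: labor force = 155.67 + 14.40 = 170.07; u = 14.40/170.07 = 8.47%.
July: labor force = 154.81 + 12.97 = 167.78; u = 12.97/167.78 = 7.73%.
Change = 7.73% − 8.47% = −0.74 pp.

The unemployment rate changed by −0.74 percentage points.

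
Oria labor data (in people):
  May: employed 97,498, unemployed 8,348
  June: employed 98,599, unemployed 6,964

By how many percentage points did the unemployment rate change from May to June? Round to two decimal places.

May: labor force = 97,498 + 8,348 = 105,846; u = 8,348/105,846 = 7.89%.
June: labor force = 98,599 + 6,964 = 105,563; u = 6,964/105,563 = 6.60%.
Change = 6.60% − 7.89% = −1.29 pp.

The unemployment rate changed by −1.29 percentage points.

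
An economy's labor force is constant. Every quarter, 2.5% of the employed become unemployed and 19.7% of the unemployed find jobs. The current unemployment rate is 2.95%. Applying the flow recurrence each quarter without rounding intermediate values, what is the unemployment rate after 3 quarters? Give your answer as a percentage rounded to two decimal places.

Unemployment rate after three quarters ≈ 7.35%.

With a fixed labor force, u_{t+1} = u_t + s·(1−u_t) − f·u_t = u_t·(1−s−f) + s.
Here 1−s−f = 0.778 and s = 0.025.
u_1 = 0.029500 × 0.778 + 0.025 = 0.047951.
u_2 = 0.047951 × 0.778 + 0.025 = 0.062306.
u_3 = 0.062306 × 0.778 + 0.025 = 0.073474.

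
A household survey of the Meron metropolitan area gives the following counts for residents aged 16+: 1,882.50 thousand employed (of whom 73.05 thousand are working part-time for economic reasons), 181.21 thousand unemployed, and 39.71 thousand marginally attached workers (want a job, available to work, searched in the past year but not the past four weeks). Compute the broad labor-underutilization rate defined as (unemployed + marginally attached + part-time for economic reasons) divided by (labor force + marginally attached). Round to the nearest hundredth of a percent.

Labor force = 1,882.50 + 181.21 = 2,063.71 thousand.
Numerator = 181.21 + 39.71 + 73.05 = 293.97 thousand.
Denominator = 2,063.71 + 39.71 = 2,103.42 thousand.
Broad rate = 293.97 / 2,103.42 = 13.98%.

Broad underutilization rate ≈ 13.98%.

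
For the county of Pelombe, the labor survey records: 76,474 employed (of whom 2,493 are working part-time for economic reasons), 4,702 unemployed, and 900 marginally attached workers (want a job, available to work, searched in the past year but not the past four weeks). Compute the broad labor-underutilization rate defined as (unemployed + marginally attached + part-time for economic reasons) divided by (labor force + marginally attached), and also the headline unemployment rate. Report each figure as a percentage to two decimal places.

Labor force = 76,474 + 4,702 = 81,176.
Numerator = 4,702 + 900 + 2,493 = 8,095.
Denominator = 81,176 + 900 = 82,076.
Broad rate = 8,095 / 82,076 = 9.86%.
Headline unemployment rate = 4,702 / 81,176 = 5.79%.

Broad underutilization rate ≈ 9.86%; headline unemployment rate ≈ 5.79%.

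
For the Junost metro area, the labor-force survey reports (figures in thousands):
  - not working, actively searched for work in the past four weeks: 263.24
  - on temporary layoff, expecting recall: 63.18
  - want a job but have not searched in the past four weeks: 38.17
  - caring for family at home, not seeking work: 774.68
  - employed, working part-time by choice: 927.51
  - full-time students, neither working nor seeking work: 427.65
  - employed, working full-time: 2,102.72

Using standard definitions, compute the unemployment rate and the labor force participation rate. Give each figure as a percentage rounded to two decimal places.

Unemployment rate ≈ 9.72%; labor force participation rate ≈ 73.02%.

Employed = 927.51 + 2,102.72 = 3,030.23 thousand.
Unemployed = 263.24 + 63.18 = 326.42 thousand (jobless and actively searching, or on temporary layoff).
Labor force = 3,030.23 + 326.42 = 3,356.65 thousand.
Not in labor force = 38.17 + 774.68 + 427.65 = 1,240.50 thousand (those not working and not actively searching are outside the labor force — including those who want a job but have given up searching).
Civilian working-age population = 3,356.65 + 1,240.50 = 4,597.15 thousand.
Unemployment rate = 326.42 / 3,356.65 = 9.72%.
Labor force participation rate = 3,356.65 / 4,597.15 = 73.02%.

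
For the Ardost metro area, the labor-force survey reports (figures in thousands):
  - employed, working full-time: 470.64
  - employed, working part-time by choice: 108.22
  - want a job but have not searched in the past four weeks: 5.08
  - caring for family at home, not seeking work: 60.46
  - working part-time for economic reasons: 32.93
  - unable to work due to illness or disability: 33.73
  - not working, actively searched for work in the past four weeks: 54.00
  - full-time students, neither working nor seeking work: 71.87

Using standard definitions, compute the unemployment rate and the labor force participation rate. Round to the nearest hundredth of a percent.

Unemployment rate ≈ 8.11%; labor force participation rate ≈ 79.55%.

Employed = 470.64 + 108.22 + 32.93 = 611.79 thousand (anyone who worked, including part-time for economic reasons, counts as employed).
Unemployed = 54.00 thousand.
Labor force = 611.79 + 54.00 = 665.79 thousand.
Not in labor force = 5.08 + 60.46 + 33.73 + 71.87 = 171.14 thousand (those not working and not actively searching are outside the labor force — including those who want a job but have given up searching).
Civilian working-age population = 665.79 + 171.14 = 836.93 thousand.
Unemployment rate = 54.00 / 665.79 = 8.11%.
Labor force participation rate = 665.79 / 836.93 = 79.55%.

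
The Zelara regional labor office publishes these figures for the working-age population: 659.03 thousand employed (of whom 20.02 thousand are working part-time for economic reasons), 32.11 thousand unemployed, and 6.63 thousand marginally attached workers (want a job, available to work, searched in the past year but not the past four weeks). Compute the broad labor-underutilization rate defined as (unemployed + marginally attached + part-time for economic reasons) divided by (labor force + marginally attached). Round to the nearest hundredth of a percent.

Labor force = 659.03 + 32.11 = 691.14 thousand.
Numerator = 32.11 + 6.63 + 20.02 = 58.76 thousand.
Denominator = 691.14 + 6.63 = 697.77 thousand.
Broad rate = 58.76 / 697.77 = 8.42%.

Broad underutilization rate ≈ 8.42%.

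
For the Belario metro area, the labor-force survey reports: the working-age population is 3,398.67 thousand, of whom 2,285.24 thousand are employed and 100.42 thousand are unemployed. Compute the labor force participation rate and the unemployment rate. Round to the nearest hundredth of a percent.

Labor force = employed + unemployed = 2,285.24 + 100.42 = 2,385.66 thousand.
Unemployment rate = 100.42 / 2,385.66 = 4.21%.
Labor force participation rate = 2,385.66 / 3,398.67 = 70.19%.

Labor force participation rate ≈ 70.19%; unemployment rate ≈ 4.21%.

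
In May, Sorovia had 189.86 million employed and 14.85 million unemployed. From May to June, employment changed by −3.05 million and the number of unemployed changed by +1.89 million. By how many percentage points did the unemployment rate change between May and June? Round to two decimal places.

The unemployment rate changed by +0.97 percentage points.

May: labor force = 189.86 + 14.85 = 204.71; u = 14.85/204.71 = 7.25%.
June: labor force = 186.81 + 16.74 = 203.55; u = 16.74/203.55 = 8.22%.
Change = 8.22% − 7.25% = +0.97 pp.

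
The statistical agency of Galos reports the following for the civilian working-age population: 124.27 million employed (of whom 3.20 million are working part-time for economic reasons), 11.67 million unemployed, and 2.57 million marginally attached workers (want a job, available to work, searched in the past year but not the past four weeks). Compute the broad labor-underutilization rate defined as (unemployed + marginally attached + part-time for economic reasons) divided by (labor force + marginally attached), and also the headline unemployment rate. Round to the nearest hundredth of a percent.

Labor force = 124.27 + 11.67 = 135.94 million.
Numerator = 11.67 + 2.57 + 3.20 = 17.44 million.
Denominator = 135.94 + 2.57 = 138.51 million.
Broad rate = 17.44 / 138.51 = 12.59%.
Headline unemployment rate = 11.67 / 135.94 = 8.58%.

Broad underutilization rate ≈ 12.59%; headline unemployment rate ≈ 8.58%.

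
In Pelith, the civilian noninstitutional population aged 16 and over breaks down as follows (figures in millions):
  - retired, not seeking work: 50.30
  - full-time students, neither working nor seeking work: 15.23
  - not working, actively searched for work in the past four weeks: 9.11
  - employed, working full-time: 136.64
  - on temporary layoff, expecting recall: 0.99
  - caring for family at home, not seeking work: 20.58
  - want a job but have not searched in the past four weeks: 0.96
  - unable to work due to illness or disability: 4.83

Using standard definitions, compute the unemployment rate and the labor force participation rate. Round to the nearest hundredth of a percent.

Unemployment rate ≈ 6.88%; labor force participation rate ≈ 61.49%.

Employed = 136.64 million.
Unemployed = 9.11 + 0.99 = 10.10 million (jobless and actively searching, or on temporary layoff).
Labor force = 136.64 + 10.10 = 146.74 million.
Not in labor force = 50.30 + 15.23 + 20.58 + 0.96 + 4.83 = 91.90 million (those not working and not actively searching are outside the labor force — including those who want a job but have given up searching).
Civilian working-age population = 146.74 + 91.90 = 238.64 million.
Unemployment rate = 10.10 / 146.74 = 6.88%.
Labor force participation rate = 146.74 / 238.64 = 61.49%.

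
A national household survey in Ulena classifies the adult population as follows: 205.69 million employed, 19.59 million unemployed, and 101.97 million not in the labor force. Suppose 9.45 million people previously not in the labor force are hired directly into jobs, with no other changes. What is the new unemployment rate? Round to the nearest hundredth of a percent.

New unemployment rate ≈ 8.35%.

Initially, labor force = 205.69 + 19.59 = 225.28 million, so u = 19.59/225.28 = 8.70%.
After the change, employed and labor force both rise by 9.45; unemployed unchanged → E = 215.14, U = 19.59, labor force = 234.73 million.
New unemployment rate = 19.59 / 234.73 = 8.35%.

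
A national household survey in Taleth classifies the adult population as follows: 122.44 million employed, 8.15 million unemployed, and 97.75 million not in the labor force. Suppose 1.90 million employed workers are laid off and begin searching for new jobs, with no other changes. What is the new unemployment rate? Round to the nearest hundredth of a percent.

Initially, labor force = 122.44 + 8.15 = 130.59 million, so u = 8.15/130.59 = 6.24%.
After the change, employed falls and unemployed rises by 1.90; labor force unchanged → E = 120.54, U = 10.05, labor force = 130.59 million.
New unemployment rate = 10.05 / 130.59 = 7.70%.

New unemployment rate ≈ 7.70%.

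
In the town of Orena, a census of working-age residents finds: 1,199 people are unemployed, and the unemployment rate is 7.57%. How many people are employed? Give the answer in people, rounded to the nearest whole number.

Labor force = U / u = 1,199 / 0.0757 ≈ 15,839.
Employed = labor force − unemployed = 15,839 − 1,199 = 14,640.

About 14,640 are employed.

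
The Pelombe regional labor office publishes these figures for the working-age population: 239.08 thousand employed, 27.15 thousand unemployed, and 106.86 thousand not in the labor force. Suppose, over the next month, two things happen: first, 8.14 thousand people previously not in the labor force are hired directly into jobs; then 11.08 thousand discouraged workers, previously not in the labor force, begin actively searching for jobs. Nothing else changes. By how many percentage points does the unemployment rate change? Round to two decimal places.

Initially, labor force = 239.08 + 27.15 = 266.23 thousand, so u = 27.15/266.23 = 10.20%.
After the first change, employed and labor force both rise by 8.14; unemployed unchanged → E = 247.22, U = 27.15, labor force = 274.37 thousand.
After the second change, unemployed and labor force both rise by 11.08 → E = 247.22, U = 38.23, labor force = 285.45 thousand.
New unemployment rate = 38.23 / 285.45 = 13.39%.
Change = 13.39% − 10.20% = +3.19 percentage points.

The unemployment rate changes by +3.19 percentage points.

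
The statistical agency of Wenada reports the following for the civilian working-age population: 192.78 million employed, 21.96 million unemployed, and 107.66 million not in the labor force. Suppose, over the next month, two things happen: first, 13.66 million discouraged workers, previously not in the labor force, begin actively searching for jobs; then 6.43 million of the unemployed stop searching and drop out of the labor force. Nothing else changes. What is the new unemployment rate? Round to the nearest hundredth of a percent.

Initially, labor force = 192.78 + 21.96 = 214.74 million, so u = 21.96/214.74 = 10.23%.
After the first change, unemployed and labor force both rise by 13.66 → E = 192.78, U = 35.62, labor force = 228.40 million.
After the second change, unemployed and labor force both fall by 6.43 → E = 192.78, U = 29.19, labor force = 221.97 million.
New unemployment rate = 29.19 / 221.97 = 13.15%.

New unemployment rate ≈ 13.15%.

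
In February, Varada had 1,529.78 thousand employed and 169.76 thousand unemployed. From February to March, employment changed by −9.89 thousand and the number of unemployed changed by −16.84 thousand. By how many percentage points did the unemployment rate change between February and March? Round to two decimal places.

February: labor force = 1,529.78 + 169.76 = 1,699.54; u = 169.76/1,699.54 = 9.99%.
March: labor force = 1,519.89 + 152.92 = 1,672.81; u = 152.92/1,672.81 = 9.14%.
Change = 9.14% − 9.99% = −0.85 pp.

The unemployment rate changed by −0.85 percentage points.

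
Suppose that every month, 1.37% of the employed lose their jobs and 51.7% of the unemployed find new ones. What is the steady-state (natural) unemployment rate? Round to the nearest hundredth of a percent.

At steady state the flows balance: s·E = f·U, so U/(E+U) = s/(s+f).
u* = 1.37 / (1.37 + 51.7) = 1.37 / 53.07 = 2.58%.

Steady-state unemployment rate ≈ 2.58%.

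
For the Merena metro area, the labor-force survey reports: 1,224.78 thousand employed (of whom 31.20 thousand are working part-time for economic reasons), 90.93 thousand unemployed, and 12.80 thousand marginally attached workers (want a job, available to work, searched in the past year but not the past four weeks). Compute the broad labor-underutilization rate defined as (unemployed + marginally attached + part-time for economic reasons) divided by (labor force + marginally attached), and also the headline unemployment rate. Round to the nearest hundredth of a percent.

Labor force = 1,224.78 + 90.93 = 1,315.71 thousand.
Numerator = 90.93 + 12.80 + 31.20 = 134.93 thousand.
Denominator = 1,315.71 + 12.80 = 1,328.51 thousand.
Broad rate = 134.93 / 1,328.51 = 10.16%.
Headline unemployment rate = 90.93 / 1,315.71 = 6.91%.

Broad underutilization rate ≈ 10.16%; headline unemployment rate ≈ 6.91%.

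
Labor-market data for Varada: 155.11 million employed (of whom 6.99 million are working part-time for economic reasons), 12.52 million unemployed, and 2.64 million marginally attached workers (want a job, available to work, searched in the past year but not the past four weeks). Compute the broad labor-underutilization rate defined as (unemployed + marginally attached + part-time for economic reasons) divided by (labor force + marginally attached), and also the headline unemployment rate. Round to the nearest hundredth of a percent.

Labor force = 155.11 + 12.52 = 167.63 million.
Numerator = 12.52 + 2.64 + 6.99 = 22.15 million.
Denominator = 167.63 + 2.64 = 170.27 million.
Broad rate = 22.15 / 170.27 = 13.01%.
Headline unemployment rate = 12.52 / 167.63 = 7.47%.

Broad underutilization rate ≈ 13.01%; headline unemployment rate ≈ 7.47%.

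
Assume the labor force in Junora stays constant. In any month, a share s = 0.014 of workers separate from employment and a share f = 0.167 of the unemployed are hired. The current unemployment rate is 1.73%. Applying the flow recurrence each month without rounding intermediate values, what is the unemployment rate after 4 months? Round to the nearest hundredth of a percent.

With a fixed labor force, u_{t+1} = u_t + s·(1−u_t) − f·u_t = u_t·(1−s−f) + s.
Here 1−s−f = 0.819 and s = 0.014.
u_1 = 0.017300 × 0.819 + 0.014 = 0.028169.
u_2 = 0.028169 × 0.819 + 0.014 = 0.037070.
u_3 = 0.037070 × 0.819 + 0.014 = 0.044360.
u_4 = 0.044360 × 0.819 + 0.014 = 0.050331.

Unemployment rate after four months ≈ 5.03%.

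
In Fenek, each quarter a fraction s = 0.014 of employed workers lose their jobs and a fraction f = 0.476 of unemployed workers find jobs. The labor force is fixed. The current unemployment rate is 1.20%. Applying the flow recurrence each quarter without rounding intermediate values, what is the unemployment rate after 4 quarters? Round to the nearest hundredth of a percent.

With a fixed labor force, u_{t+1} = u_t + s·(1−u_t) − f·u_t = u_t·(1−s−f) + s.
Here 1−s−f = 0.510 and s = 0.014.
u_1 = 0.012000 × 0.510 + 0.014 = 0.020120.
u_2 = 0.020120 × 0.510 + 0.014 = 0.024261.
u_3 = 0.024261 × 0.510 + 0.014 = 0.026373.
u_4 = 0.026373 × 0.510 + 0.014 = 0.027450.

Unemployment rate after four quarters ≈ 2.75%.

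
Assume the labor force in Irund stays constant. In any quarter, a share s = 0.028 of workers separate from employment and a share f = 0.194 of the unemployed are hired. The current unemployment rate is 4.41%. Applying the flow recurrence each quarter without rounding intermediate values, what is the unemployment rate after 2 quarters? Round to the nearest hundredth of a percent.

Unemployment rate after two quarters ≈ 7.65%.

With a fixed labor force, u_{t+1} = u_t + s·(1−u_t) − f·u_t = u_t·(1−s−f) + s.
Here 1−s−f = 0.778 and s = 0.028.
u_1 = 0.044100 × 0.778 + 0.028 = 0.062310.
u_2 = 0.062310 × 0.778 + 0.028 = 0.076477.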